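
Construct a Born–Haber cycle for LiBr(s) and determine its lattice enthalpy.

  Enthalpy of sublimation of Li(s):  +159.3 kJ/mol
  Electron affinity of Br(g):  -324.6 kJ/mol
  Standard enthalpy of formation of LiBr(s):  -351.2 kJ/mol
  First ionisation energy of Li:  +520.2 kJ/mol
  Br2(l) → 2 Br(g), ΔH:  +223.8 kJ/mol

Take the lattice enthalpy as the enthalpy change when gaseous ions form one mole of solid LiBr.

ΔHf° = 1·ΔHsub + 1·(ΣIE) + 1/2·D(Br2) + 1·EA + U
-351.2 = 1·(+159.3) + 1·(+520.2) + 1/2·(+223.8) + 1·(-324.6) + U
U = -351.2 − (+466.8) = -818.0 kJ/mol

U = -818.0 kJ/mol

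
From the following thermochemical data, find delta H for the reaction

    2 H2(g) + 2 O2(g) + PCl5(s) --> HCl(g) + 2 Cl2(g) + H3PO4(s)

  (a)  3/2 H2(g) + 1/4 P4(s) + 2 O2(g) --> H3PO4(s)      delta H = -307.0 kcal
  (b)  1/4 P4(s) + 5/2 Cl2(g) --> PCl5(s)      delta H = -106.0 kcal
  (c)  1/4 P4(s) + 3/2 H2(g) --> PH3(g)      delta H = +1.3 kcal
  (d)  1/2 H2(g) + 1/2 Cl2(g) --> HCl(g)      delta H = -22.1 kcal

(a) as written (H3PO4(s) already on the product side): -307.0 kcal
(b) reversed (PCl5(s) must end up as a reactant): +106.0 kcal
(c): not needed (PH3(g) appears nowhere else).
(d) as written (HCl(g) already on the product side): -22.1 kcal
delta H = (-307.0) + (+106.0) + (-22.1) = -223.1 kcal

delta H = -223.1 kcal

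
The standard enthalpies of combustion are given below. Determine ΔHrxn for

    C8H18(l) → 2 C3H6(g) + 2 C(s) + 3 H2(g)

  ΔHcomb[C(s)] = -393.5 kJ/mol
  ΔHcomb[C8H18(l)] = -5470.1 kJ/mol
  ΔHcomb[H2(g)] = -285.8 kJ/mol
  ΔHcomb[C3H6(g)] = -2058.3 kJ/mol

Using ΔH = Σ nΔHc°(reactants) − Σ nΔHc°(products):
= [1·(-5470.1)] − [2·(-2058.3) + 2·(-393.5) + 3·(-285.8)]
= 290.9 kJ/mol

ΔHrxn = 290.9 kJ/mol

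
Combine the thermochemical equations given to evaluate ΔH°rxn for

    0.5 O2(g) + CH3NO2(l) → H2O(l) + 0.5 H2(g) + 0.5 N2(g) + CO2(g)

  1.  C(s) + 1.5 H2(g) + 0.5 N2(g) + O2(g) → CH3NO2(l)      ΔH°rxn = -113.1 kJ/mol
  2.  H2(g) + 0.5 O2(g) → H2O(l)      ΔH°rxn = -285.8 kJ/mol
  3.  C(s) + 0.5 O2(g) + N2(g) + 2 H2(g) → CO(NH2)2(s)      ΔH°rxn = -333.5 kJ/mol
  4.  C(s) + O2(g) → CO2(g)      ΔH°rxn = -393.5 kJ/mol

eq. 1 reversed: +113.1 kJ/mol
eq. 2 as written: -285.8 kJ/mol
eq. 3: not needed.
eq. 4 as written: -393.5 kJ/mol
Combining the equations, ΔH°rxn = (+113.1) + (-285.8) + (-393.5) = -566.2 kJ/mol

ΔH°rxn = -566.2 kJ/mol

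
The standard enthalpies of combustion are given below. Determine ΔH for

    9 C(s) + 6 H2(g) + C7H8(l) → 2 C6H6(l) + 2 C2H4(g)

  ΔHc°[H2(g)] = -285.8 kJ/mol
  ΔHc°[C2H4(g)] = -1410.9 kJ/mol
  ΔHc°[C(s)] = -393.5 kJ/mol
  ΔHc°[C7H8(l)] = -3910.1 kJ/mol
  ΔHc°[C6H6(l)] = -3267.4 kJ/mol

ΔH = 190.2 kJ/mol

Using ΔH = Σ nΔHc°(reactants) − Σ nΔHc°(products):
= [9·(-393.5) + 6·(-285.8) + 1·(-3910.1)] − [2·(-3267.4) + 2·(-1410.9)]
= 190.2 kJ/mol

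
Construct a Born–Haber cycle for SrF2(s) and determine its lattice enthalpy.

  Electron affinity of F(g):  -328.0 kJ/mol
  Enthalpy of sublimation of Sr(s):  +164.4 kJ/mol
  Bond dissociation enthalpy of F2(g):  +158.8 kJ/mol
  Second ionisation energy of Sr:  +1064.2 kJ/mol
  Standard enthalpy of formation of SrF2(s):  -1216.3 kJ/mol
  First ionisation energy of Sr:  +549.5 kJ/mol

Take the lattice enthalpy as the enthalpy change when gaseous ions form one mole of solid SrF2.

U = -2497.2 kJ/mol

ΔHf° = 1·ΔHsub + 1·(ΣIE) + 1·D(F2) + 2·EA + U
-1216.3 = 1·(+164.4) + 1·(+1613.7) + 1·(+158.8) + 2·(-328.0) + U
U = -1216.3 − (+1280.9) = -2497.2 kJ/mol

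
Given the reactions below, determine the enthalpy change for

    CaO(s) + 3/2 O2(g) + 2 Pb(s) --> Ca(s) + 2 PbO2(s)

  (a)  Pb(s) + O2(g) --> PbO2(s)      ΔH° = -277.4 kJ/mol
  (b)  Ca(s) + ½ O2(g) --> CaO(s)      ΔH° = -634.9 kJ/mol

(a) × 2 (scale by 2 for the 2 PbO2(s)): (2)·(-277.4) = -554.8 kJ/mol
(b) reversed (reverse to put CaO(s) on the reactant side): +634.9 kJ/mol
ΔH° = (-554.8) + (+634.9) = 80.1 kJ/mol

ΔH° = 80.1 kJ/mol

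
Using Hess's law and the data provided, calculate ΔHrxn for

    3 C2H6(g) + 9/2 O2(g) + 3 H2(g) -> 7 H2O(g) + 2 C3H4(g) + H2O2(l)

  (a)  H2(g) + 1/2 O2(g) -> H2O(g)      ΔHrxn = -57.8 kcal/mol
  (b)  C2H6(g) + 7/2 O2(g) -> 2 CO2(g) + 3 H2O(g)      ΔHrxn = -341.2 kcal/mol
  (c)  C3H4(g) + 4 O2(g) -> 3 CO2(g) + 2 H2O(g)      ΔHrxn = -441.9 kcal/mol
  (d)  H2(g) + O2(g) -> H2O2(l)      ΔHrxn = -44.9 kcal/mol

(a) × 2: (2)·(-57.8) = -115.6 kcal/mol
(b) × 3: (3)·(-341.2) = -1023.6 kcal/mol
(c) reversed and × 2: (-2)·(-441.9) = +883.8 kcal/mol
(d) as written: -44.9 kcal/mol
ΔHrxn = (2)·(-57.8) + (3)·(-341.2) + (-2)·(-441.9) + (1)·(-44.9) = -300.3 kcal/mol

ΔHrxn = -300.3 kcal/mol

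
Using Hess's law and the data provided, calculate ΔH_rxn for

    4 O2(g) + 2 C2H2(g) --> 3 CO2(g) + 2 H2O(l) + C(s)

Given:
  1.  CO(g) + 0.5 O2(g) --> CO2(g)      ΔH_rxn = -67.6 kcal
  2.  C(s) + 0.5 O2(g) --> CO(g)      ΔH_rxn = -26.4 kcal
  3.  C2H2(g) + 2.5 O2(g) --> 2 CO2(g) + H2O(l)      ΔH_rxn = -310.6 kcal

ΔH_rxn = -527.2 kcal

eq. 1 reversed: +67.6 kcal
eq. 2 reversed: +26.4 kcal
eq. 3 × 2: (2)·(-310.6) = -621.2 kcal
Since enthalpy is a state function, ΔH_rxn = (-1)·(-67.6) + (-1)·(-26.4) + (2)·(-310.6) = -527.2 kcal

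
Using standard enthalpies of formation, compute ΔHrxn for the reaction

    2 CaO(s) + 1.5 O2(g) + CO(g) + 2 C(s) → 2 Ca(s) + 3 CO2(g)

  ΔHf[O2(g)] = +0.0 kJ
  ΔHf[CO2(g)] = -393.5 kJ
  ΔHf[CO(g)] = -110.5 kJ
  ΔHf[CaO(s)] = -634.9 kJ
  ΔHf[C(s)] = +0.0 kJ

Products: 2·(+0.0) + 3·(-393.5) = -1180.5
Reactants: 2·(-634.9) + 3/2·(+0.0) + 1·(-110.5) + 2·(+0.0) = -1380.3
ΔHrxn = (-1180.5) − (-1380.3) = 199.8 kJ

ΔHrxn = 199.8 kJ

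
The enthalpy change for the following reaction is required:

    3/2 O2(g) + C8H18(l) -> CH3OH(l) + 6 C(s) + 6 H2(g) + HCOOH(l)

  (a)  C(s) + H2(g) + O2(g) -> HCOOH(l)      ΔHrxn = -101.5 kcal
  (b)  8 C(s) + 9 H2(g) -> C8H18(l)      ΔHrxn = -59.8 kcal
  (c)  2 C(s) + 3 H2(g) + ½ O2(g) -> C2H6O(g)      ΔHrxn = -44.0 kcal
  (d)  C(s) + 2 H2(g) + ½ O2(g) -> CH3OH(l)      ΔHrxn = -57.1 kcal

(a) as written: -101.5 kcal
(b) reversed: +59.8 kcal
(c): not needed.
(d) as written: -57.1 kcal
By Hess's law, ΔHrxn = (-101.5) + (+59.8) + (-57.1) = -98.8 kcal

ΔHrxn = -98.8 kcal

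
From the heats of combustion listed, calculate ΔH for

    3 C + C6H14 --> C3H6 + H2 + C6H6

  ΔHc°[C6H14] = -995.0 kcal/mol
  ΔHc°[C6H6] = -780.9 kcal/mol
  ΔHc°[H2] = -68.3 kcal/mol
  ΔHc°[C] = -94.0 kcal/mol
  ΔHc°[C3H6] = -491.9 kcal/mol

ΔH = 64.1 kcal/mol

With combustion enthalpies, reactants minus products:
= [3·(-94.0) + 1·(-995.0)] − [1·(-491.9) + 1·(-68.3) + 1·(-780.9)]
= 64.1 kcal/mol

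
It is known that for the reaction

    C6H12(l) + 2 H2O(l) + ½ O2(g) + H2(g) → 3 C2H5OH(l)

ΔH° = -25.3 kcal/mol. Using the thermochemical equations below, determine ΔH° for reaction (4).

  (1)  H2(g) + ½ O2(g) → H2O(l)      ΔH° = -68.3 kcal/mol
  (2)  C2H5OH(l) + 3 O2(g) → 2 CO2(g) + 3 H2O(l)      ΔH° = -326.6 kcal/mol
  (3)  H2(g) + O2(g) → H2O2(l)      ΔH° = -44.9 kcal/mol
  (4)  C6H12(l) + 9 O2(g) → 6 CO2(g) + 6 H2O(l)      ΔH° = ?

(1) as written: -68.3 kcal/mol
(2) reversed and × 3 (reverse to put C2H5OH(l) on the product side; scale by 3 for the 3 C2H5OH(l)): (-3)·(-326.6) = +979.8 kcal/mol
(3): not needed (H2O2(l) appears nowhere else).
(4) as written (C6H12(l) already on the reactant side): contributes x
-25.3 = (-68.3) + (+979.8) + x
x = (-25.3 − (+911.5)) / (1) = -936.8 kcal/mol

ΔH° = -936.8 kcal/mol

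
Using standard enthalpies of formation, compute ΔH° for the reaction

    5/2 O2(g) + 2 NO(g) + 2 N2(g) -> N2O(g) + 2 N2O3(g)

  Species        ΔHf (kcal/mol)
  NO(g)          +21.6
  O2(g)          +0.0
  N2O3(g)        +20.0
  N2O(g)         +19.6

ΔH°rxn = Σ nΔHf°(products) − Σ nΔHf°(reactants).
Products: 1·(+19.6) + 2·(+20.0) = +59.6
Reactants: 5/2·(+0.0) + 2·(+21.6) + 2·(+0.0) = +43.2
ΔH° = (+59.6) − (+43.2) = 16.4 kcal/mol

ΔH° = 16.4 kcal/mol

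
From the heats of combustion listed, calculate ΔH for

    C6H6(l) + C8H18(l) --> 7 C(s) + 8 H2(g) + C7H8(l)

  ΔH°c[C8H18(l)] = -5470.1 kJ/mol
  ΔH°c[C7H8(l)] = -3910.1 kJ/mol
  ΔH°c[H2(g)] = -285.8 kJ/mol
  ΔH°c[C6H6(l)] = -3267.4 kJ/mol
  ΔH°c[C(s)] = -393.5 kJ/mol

ΔH = 213.5 kJ/mol

With combustion enthalpies, reactants minus products:
= [1·(-3267.4) + 1·(-5470.1)] − [7·(-393.5) + 8·(-285.8) + 1·(-3910.1)]
= 213.5 kJ/mol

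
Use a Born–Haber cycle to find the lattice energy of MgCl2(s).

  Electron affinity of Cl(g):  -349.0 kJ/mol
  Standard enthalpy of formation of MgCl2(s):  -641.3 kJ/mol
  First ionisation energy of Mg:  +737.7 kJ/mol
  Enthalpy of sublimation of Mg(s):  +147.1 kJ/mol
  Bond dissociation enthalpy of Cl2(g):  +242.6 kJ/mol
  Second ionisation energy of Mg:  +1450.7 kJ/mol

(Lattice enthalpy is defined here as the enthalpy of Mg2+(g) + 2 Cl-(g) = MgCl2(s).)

ΔHf° = 1·ΔHsub + 1·(ΣIE) + 1·D(Cl2) + 2·EA + U
-641.3 = 1·(+147.1) + 1·(+2188.4) + 1·(+242.6) + 2·(-349.0) + U
U = -641.3 − (+1880.1) = -2521.4 kJ/mol

U = -2521.4 kJ/mol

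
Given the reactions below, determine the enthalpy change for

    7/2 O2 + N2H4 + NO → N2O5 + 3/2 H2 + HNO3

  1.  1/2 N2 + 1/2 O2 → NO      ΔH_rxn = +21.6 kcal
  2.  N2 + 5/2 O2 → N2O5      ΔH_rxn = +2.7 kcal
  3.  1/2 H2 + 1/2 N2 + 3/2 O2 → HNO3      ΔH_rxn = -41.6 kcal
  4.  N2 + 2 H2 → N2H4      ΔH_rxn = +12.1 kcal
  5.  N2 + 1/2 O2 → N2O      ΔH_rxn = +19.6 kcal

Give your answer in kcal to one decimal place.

eq. 1 reversed: -21.6 kcal
eq. 2 as written: +2.7 kcal
eq. 3 as written: -41.6 kcal
eq. 4 reversed: -12.1 kcal
eq. 5: not needed.
ΔH_rxn = (-21.6) + (+2.7) + (-41.6) + (-12.1) = -72.6 kcal

ΔH_rxn = -72.6 kcal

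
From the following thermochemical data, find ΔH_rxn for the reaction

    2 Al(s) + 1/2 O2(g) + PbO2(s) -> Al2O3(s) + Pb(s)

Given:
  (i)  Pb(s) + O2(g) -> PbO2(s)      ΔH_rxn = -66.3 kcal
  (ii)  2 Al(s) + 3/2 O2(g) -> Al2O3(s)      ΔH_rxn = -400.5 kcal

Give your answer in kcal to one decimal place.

(i) reversed (reverse to put PbO2(s) on the reactant side): +66.3 kcal
(ii) as written (Al2O3(s) already on the product side): -400.5 kcal
Combining the equations, ΔH_rxn = (+66.3) + (-400.5) = -334.2 kcal

ΔH_rxn = -334.2 kcal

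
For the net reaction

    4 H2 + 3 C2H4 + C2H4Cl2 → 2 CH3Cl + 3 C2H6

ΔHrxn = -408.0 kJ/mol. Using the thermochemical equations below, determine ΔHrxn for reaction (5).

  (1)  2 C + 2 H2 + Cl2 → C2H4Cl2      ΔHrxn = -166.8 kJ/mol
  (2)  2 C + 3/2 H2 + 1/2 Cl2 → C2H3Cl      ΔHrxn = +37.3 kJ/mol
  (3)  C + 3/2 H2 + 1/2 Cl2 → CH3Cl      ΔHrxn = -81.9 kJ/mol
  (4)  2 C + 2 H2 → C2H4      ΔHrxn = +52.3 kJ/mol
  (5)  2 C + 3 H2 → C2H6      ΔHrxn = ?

(1) reversed (C2H4Cl2 must end up as a reactant): +166.8 kJ/mol
(2): not needed (C2H3Cl appears nowhere else).
(3) × 2 (scale by 2 for the 2 CH3Cl): (2)·(-81.9) = -163.8 kJ/mol
(4) reversed and × 3 (reverse to put C2H4 on the reactant side; scale by 3 for the 3 C2H4): (-3)·(+52.3) = -156.9 kJ/mol
(5) × 3 (×3 to match 3 C2H6 in the target): contributes 3·x
-408.0 = (+166.8) + (-163.8) + (-156.9) + 3·x
x = (-408.0 − (-153.9)) / (3) = -84.7 kJ/mol

ΔHrxn = -84.7 kJ/mol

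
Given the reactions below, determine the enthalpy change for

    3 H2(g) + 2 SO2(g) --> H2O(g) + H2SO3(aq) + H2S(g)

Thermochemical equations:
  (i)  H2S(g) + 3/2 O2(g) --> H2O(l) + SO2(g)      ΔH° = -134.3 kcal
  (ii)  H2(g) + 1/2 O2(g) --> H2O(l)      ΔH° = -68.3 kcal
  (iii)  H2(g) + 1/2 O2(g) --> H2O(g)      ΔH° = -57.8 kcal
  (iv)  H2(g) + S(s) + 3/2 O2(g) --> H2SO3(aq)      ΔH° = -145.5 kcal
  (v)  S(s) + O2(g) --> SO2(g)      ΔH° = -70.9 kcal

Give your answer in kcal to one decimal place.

(i) reversed: +134.3 kcal
(ii) as written: -68.3 kcal
(iii) as written: -57.8 kcal
(iv) as written: -145.5 kcal
(v) reversed: +70.9 kcal
Since enthalpy is a state function, ΔH° = (-1)·(-134.3) + (1)·(-68.3) + (1)·(-57.8) + (1)·(-145.5) + (-1)·(-70.9) = -66.4 kcal

ΔH° = -66.4 kcal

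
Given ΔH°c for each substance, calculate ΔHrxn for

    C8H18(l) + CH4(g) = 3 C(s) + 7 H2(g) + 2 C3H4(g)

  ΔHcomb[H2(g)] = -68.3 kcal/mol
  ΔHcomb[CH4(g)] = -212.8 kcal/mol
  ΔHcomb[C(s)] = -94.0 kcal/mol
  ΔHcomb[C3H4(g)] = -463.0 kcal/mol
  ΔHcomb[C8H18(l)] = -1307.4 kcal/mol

ΔHrxn = 165.9 kcal/mol

Using ΔH = Σ nΔHc°(reactants) − Σ nΔHc°(products):
= [1·(-1307.4) + 1·(-212.8)] − [3·(-94.0) + 7·(-68.3) + 2·(-463.0)]
= 165.9 kcal/mol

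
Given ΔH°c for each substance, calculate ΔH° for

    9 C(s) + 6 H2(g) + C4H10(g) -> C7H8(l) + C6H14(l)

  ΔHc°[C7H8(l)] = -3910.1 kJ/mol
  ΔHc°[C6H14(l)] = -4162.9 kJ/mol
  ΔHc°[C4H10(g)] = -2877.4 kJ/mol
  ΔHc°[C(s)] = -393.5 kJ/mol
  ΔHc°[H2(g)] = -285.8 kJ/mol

ΔH° = -60.7 kJ/mol

Using ΔH = Σ nΔHc°(reactants) − Σ nΔHc°(products):
= [9·(-393.5) + 6·(-285.8) + 1·(-2877.4)] − [1·(-3910.1) + 1·(-4162.9)]
= -60.7 kJ/mol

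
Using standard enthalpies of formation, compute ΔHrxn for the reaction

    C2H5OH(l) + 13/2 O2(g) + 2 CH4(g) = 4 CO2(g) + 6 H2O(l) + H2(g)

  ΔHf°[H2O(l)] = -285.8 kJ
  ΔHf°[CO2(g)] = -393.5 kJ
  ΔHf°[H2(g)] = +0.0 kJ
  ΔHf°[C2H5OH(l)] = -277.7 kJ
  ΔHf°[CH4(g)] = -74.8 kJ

ΔHrxn = -2861.5 kJ

Products: 4·(-393.5) + 6·(-285.8) + 1·(+0.0) = -3288.8
Reactants: 1·(-277.7) + 13/2·(+0.0) + 2·(-74.8) = -427.3
ΔHrxn = (-3288.8) − (-427.3) = -2861.5 kJ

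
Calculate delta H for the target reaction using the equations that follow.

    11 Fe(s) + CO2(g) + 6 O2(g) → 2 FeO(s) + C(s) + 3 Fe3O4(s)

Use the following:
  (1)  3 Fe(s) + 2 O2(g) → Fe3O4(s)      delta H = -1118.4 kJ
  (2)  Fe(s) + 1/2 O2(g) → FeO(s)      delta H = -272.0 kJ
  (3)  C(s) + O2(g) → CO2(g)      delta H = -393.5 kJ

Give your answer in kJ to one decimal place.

(1) × 3: (3)·(-1118.4) = -3355.2 kJ
(2) × 2: (2)·(-272.0) = -544.0 kJ
(3) reversed: +393.5 kJ
Since enthalpy is a state function, delta H = (-3355.2) + (-544.0) + (+393.5) = -3505.7 kJ

delta H = -3505.7 kJ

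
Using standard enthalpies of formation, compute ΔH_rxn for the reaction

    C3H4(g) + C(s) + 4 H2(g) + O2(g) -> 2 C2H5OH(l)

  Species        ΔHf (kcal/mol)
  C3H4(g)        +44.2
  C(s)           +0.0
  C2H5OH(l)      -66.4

Products: 2·(-66.4) = -132.8
Reactants: 1·(+44.2) + 1·(+0.0) + 4·(+0.0) + 1·(+0.0) = +44.2
ΔH_rxn = (-132.8) − (+44.2) = -177.0 kcal/mol

ΔH_rxn = -177.0 kcal/mol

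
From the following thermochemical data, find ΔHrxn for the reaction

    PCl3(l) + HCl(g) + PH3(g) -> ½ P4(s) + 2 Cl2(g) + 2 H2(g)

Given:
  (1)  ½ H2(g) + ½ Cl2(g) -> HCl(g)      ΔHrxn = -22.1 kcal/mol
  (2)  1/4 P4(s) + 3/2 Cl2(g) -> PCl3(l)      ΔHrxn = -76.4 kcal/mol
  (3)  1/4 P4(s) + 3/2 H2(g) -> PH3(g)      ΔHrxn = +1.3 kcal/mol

ΔHrxn = 97.2 kcal/mol

(1) reversed: +22.1 kcal/mol
(2) reversed: +76.4 kcal/mol
(3) reversed: -1.3 kcal/mol
Summing the manipulated equations, ΔHrxn = (+22.1) + (+76.4) + (-1.3) = 97.2 kcal/mol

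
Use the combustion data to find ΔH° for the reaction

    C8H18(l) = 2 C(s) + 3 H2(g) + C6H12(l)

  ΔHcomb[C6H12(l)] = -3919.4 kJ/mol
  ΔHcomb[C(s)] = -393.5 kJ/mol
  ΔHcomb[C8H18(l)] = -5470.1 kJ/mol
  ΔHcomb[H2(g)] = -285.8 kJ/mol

ΔH° = 93.7 kJ/mol

With combustion enthalpies, reactants minus products:
= [1·(-5470.1)] − [2·(-393.5) + 3·(-285.8) + 1·(-3919.4)]
= 93.7 kJ/mol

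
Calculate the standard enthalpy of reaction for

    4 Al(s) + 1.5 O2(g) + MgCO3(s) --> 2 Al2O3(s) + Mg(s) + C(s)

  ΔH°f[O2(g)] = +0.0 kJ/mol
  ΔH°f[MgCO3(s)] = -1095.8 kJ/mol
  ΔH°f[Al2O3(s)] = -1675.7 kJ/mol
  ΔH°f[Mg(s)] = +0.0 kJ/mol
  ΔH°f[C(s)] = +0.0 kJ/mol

Products: 2·(-1675.7) + 1·(+0.0) + 1·(+0.0) = -3351.4
Reactants: 4·(+0.0) + 3/2·(+0.0) + 1·(-1095.8) = -1095.8
ΔH° = (-3351.4) − (-1095.8) = -2255.6 kJ/mol

ΔH° = -2255.6 kJ/mol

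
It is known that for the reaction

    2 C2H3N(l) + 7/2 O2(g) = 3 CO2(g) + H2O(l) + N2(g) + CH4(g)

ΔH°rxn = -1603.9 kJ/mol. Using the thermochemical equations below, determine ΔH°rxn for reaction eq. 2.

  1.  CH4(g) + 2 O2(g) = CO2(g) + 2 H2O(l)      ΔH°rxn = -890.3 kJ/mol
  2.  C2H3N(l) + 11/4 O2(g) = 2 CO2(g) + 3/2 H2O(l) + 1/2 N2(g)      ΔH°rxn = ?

eq. 1 reversed: +890.3 kJ/mol
eq. 2 × 2: contributes 2·x
-1603.9 = (+890.3) + 2·x
x = (-1603.9 − (+890.3)) / (2) = -1247.1 kJ/mol

ΔH°rxn = -1247.1 kJ/mol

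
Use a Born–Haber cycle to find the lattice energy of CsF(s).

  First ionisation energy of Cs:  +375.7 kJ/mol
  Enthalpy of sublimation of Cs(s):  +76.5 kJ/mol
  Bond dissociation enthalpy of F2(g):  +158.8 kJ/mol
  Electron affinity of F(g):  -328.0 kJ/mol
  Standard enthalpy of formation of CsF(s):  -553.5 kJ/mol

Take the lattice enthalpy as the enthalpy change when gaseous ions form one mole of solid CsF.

U = -757.1 kJ/mol

ΔHf° = 1·ΔHsub + 1·(ΣIE) + 1/2·D(F2) + 1·EA + U
-553.5 = 1·(+76.5) + 1·(+375.7) + 1/2·(+158.8) + 1·(-328.0) + U
U = -553.5 − (+203.6) = -757.1 kJ/mol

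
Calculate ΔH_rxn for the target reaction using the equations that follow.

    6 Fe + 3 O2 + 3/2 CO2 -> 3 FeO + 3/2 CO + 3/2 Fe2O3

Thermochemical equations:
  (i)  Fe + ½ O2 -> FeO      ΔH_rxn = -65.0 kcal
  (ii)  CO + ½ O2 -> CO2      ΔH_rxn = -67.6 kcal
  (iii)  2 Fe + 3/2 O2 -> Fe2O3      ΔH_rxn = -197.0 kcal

(i) × 3 (scale by 3 for the 3 FeO): (3)·(-65.0) = -195.0 kcal
(ii) reversed and × 3/2 (CO must end up as a product; ×3/2 to match 3/2 CO in the target): (-3/2)·(-67.6) = +101.4 kcal
(iii) × 3/2 (scale by 3/2 for the 3/2 Fe2O3): (3/2)·(-197.0) = -295.5 kcal
ΔH_rxn = (-195.0) + (+101.4) + (-295.5) = -389.1 kcal

ΔH_rxn = -389.1 kcal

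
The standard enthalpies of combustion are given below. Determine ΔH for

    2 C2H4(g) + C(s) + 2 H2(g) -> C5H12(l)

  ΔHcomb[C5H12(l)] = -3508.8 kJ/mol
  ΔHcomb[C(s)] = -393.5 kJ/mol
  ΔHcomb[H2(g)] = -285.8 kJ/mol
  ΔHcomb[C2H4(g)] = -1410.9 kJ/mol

Using ΔH = Σ nΔHc°(reactants) − Σ nΔHc°(products):
= [2·(-1410.9) + 1·(-393.5) + 2·(-285.8)] − [1·(-3508.8)]
= -278.1 kJ/mol

ΔH = -278.1 kJ/mol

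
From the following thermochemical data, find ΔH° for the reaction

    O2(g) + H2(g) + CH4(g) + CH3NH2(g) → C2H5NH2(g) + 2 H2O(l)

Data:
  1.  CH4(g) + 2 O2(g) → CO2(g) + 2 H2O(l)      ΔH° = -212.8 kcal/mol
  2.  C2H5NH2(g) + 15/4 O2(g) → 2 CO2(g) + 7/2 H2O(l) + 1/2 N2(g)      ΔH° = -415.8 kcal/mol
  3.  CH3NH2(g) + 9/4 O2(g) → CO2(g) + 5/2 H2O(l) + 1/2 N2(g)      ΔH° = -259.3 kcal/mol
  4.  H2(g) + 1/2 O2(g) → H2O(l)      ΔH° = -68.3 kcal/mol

ΔH° = -124.6 kcal/mol

eq. 1 as written: -212.8 kcal/mol
eq. 2 reversed: +415.8 kcal/mol
eq. 3 as written: -259.3 kcal/mol
eq. 4 as written: -68.3 kcal/mol
Since enthalpy is a state function, ΔH° = (1)·(-212.8) + (-1)·(-415.8) + (1)·(-259.3) + (1)·(-68.3) = -124.6 kcal/mol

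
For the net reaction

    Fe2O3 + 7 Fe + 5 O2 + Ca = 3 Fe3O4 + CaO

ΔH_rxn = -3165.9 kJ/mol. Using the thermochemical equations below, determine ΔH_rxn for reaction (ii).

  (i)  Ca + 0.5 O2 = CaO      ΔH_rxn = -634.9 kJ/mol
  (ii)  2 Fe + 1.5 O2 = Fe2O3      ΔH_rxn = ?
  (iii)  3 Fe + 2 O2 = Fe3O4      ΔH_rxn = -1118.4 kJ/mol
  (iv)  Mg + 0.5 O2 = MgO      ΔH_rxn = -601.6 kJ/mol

ΔH_rxn = -824.2 kJ/mol

(i) as written (CaO already on the product side): -634.9 kJ/mol
(ii) reversed (reverse to put Fe2O3 on the reactant side): contributes −x
(iii) × 3 (×3 to match 3 Fe3O4 in the target): (3)·(-1118.4) = -3355.2 kJ/mol
(iv): not needed (MgO appears nowhere else).
-3165.9 = (-634.9) + (-3355.2) − x
x = (-3165.9 − (-3990.1)) / (-1) = -824.2 kJ/mol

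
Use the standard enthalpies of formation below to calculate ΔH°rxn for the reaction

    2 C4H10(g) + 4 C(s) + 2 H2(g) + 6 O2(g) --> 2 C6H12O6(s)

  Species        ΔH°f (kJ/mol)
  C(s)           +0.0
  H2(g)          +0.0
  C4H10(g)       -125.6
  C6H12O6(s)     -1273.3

ΔH°rxn = Σ nΔHf°(products) − Σ nΔHf°(reactants).
Products: 2·(-1273.3) = -2546.6
Reactants: 2·(-125.6) + 4·(+0.0) + 2·(+0.0) + 6·(+0.0) = -251.2
ΔH°rxn = (-2546.6) − (-251.2) = -2295.4 kJ/mol

ΔH°rxn = -2295.4 kJ/mol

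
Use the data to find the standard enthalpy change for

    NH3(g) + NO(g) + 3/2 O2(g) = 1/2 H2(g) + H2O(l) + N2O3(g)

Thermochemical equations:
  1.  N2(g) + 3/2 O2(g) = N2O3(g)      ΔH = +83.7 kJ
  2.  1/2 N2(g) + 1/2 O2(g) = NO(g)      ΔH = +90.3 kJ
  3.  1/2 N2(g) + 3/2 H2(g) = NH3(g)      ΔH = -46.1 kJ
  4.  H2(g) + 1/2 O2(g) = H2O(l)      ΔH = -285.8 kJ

eq. 1 as written (N2O3(g) already on the product side): +83.7 kJ
eq. 2 reversed (NO(g) must end up as a reactant): -90.3 kJ
eq. 3 reversed (NH3(g) must end up as a reactant): +46.1 kJ
eq. 4 as written (H2O(l) already on the product side): -285.8 kJ
Summing the manipulated equations, ΔH = (1)·(+83.7) + (-1)·(+90.3) + (-1)·(-46.1) + (1)·(-285.8) = -246.3 kJ

ΔH = -246.3 kJ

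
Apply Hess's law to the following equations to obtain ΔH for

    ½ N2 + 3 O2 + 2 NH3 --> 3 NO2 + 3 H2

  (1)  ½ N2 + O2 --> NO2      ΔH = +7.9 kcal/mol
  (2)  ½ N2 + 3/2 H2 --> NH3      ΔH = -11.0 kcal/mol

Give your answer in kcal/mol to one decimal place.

(1) × 3: (3)·(+7.9) = +23.7 kcal/mol
(2) reversed and × 2: (-2)·(-11.0) = +22.0 kcal/mol
By Hess's law, ΔH = (+23.7) + (+22.0) = 45.7 kcal/mol

ΔH = 45.7 kcal/mol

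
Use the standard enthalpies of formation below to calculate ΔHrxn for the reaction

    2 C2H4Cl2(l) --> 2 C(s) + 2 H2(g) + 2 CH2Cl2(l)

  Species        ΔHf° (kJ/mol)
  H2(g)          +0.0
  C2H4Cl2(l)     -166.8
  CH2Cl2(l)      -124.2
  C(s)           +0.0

ΔHrxn = 85.2 kJ/mol

Products: 2·(+0.0) + 2·(+0.0) + 2·(-124.2) = -248.4
Reactants: 2·(-166.8) = -333.6
ΔHrxn = (-248.4) − (-333.6) = 85.2 kJ/mol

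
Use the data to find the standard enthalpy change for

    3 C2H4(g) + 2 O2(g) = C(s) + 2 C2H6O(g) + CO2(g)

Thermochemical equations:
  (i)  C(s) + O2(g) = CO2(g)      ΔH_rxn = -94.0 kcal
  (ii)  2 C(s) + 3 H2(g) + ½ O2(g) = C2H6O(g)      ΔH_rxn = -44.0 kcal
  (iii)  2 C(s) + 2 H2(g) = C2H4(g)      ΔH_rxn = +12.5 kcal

(i) as written (CO2(g) already on the product side): -94.0 kcal
(ii) × 2 (scale by 2 for the 2 C2H6O(g)): (2)·(-44.0) = -88.0 kcal
(iii) reversed and × 3 (C2H4(g) must end up as a reactant; ×3 to match 3 C2H4(g) in the target): (-3)·(+12.5) = -37.5 kcal
By Hess's law, ΔH_rxn = (1)·(-94.0) + (2)·(-44.0) + (-3)·(+12.5) = -219.5 kcal

ΔH_rxn = -219.5 kcal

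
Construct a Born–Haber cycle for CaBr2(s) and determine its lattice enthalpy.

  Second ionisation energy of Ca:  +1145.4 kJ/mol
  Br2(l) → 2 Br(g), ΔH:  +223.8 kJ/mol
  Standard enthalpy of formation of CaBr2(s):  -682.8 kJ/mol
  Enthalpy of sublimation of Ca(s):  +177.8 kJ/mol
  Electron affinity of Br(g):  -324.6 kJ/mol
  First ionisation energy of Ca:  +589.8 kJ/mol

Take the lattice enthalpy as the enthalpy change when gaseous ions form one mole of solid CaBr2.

ΔHf° = 1·ΔHsub + 1·(ΣIE) + 1·D(Br2) + 2·EA + U
-682.8 = 1·(+177.8) + 1·(+1735.2) + 1·(+223.8) + 2·(-324.6) + U
U = -682.8 − (+1487.6) = -2170.4 kJ/mol

U = -2170.4 kJ/mol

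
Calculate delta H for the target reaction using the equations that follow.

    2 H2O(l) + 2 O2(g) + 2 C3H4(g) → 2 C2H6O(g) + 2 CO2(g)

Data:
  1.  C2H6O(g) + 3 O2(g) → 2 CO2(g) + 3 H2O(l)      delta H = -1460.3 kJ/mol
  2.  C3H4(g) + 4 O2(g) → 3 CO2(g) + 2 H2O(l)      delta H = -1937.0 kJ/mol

delta H = -953.4 kJ/mol

eq. 1 reversed and × 2 (reverse to put C2H6O(g) on the product side; ×2 to match 2 C2H6O(g) in the target): (-2)·(-1460.3) = +2920.6 kJ/mol
eq. 2 × 2 (×2 to match 2 C3H4(g) in the target): (2)·(-1937.0) = -3874.0 kJ/mol
delta H = (-2)·(-1460.3) + (2)·(-1937.0) = -953.4 kJ/mol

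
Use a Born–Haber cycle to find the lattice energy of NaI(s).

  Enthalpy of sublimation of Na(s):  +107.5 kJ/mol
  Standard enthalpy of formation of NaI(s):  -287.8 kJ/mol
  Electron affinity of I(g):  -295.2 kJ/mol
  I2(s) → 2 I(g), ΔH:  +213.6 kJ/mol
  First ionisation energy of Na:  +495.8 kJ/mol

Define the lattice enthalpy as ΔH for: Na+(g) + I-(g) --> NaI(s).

ΔHf° = 1·ΔHsub + 1·(ΣIE) + 1/2·D(I2) + 1·EA + U
-287.8 = 1·(+107.5) + 1·(+495.8) + 1/2·(+213.6) + 1·(-295.2) + U
U = -287.8 − (+414.9) = -702.7 kJ/mol

U = -702.7 kJ/mol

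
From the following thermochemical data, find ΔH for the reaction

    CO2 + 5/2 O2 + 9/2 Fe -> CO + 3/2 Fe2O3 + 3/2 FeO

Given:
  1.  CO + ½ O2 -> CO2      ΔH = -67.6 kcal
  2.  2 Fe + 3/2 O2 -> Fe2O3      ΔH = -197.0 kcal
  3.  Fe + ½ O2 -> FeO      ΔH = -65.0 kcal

ΔH = -325.4 kcal

eq. 1 reversed: +67.6 kcal
eq. 2 × 3/2: (3/2)·(-197.0) = -295.5 kcal
eq. 3 × 3/2: (3/2)·(-65.0) = -97.5 kcal
By Hess's law, ΔH = (+67.6) + (-295.5) + (-97.5) = -325.4 kcal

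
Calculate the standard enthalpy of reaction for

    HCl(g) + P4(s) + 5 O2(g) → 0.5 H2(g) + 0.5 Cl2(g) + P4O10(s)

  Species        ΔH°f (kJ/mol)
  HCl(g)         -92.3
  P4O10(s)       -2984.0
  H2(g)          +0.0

ΔH_rxn = -2891.7 kJ/mol

Products: 1/2·(+0.0) + 1/2·(+0.0) + 1·(-2984.0) = -2984.0
Reactants: 1·(-92.3) + 1·(+0.0) + 5·(+0.0) = -92.3
ΔH_rxn = (-2984.0) − (-92.3) = -2891.7 kJ/mol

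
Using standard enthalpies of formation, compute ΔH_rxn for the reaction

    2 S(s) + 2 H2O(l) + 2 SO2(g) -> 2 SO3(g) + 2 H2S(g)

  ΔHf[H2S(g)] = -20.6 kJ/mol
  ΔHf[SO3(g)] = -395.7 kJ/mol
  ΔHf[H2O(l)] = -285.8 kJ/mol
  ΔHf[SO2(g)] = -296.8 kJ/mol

ΔH_rxn = 332.6 kJ/mol

Products: 2·(-395.7) + 2·(-20.6) = -832.6
Reactants: 2·(+0.0) + 2·(-285.8) + 2·(-296.8) = -1165.2
ΔH_rxn = (-832.6) − (-1165.2) = 332.6 kJ/mol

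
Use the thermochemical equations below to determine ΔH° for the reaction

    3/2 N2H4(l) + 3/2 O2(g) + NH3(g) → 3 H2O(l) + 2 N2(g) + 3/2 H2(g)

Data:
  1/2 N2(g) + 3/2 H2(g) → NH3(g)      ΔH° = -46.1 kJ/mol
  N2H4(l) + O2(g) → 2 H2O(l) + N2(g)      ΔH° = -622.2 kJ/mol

equation 1 reversed (reverse to put NH3(g) on the reactant side): +46.1 kJ/mol
equation 2 × 3/2 (scale by 3/2 for the 3/2 N2H4(l)): (3/2)·(-622.2) = -933.3 kJ/mol
Summing the manipulated equations, ΔH° = (+46.1) + (-933.3) = -887.2 kJ/mol

ΔH° = -887.2 kJ/mol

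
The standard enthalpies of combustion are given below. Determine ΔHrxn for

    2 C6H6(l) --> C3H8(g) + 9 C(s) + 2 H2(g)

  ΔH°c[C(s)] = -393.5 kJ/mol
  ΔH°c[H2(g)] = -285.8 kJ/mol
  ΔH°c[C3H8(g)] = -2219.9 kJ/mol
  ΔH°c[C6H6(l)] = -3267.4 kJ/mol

With combustion enthalpies, reactants minus products:
= [2·(-3267.4)] − [1·(-2219.9) + 9·(-393.5) + 2·(-285.8)]
= -201.8 kJ/mol

ΔHrxn = -201.8 kJ/mol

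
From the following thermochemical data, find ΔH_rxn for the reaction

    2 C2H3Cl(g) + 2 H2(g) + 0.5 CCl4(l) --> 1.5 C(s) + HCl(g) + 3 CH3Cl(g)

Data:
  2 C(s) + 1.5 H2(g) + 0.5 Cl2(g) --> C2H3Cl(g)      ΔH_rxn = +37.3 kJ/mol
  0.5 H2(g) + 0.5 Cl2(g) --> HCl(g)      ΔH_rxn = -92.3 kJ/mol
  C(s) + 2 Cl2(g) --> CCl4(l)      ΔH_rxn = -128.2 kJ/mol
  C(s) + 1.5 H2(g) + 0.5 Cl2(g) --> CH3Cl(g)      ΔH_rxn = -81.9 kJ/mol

equation 1 reversed and × 2: (-2)·(+37.3) = -74.6 kJ/mol
equation 2 as written: -92.3 kJ/mol
equation 3 reversed and × 1/2: (-1/2)·(-128.2) = +64.1 kJ/mol
equation 4 × 3: (3)·(-81.9) = -245.7 kJ/mol
Summing the manipulated equations, ΔH_rxn = (-74.6) + (-92.3) + (+64.1) + (-245.7) = -348.5 kJ/mol

ΔH_rxn = -348.5 kJ/mol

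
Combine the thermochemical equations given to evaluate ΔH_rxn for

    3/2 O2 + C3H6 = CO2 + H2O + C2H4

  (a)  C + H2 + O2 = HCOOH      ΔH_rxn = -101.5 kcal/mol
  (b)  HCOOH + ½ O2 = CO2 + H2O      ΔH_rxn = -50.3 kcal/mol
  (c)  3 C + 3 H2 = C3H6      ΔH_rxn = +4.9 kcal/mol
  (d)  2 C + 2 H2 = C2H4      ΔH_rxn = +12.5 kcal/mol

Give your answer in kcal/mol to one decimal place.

ΔH_rxn = -144.2 kcal/mol

(a) as written: -101.5 kcal/mol
(b) as written: -50.3 kcal/mol
(c) reversed: -4.9 kcal/mol
(d) as written: +12.5 kcal/mol
ΔH_rxn = (-101.5) + (-50.3) + (-4.9) + (+12.5) = -144.2 kcal/mol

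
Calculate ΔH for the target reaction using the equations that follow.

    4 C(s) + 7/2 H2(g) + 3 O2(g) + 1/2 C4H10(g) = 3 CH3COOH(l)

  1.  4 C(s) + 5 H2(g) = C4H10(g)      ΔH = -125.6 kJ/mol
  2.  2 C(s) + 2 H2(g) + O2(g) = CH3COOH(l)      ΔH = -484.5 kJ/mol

eq. 1 reversed and × 1/2 (C4H10(g) must end up as a reactant; scale by 1/2 for the 1/2 C4H10(g)): (-1/2)·(-125.6) = +62.8 kJ/mol
eq. 2 × 3 (scale by 3 for the 3 CH3COOH(l)): (3)·(-484.5) = -1453.5 kJ/mol
Summing the manipulated equations, ΔH = (+62.8) + (-1453.5) = -1390.7 kJ/mol

ΔH = -1390.7 kJ/mol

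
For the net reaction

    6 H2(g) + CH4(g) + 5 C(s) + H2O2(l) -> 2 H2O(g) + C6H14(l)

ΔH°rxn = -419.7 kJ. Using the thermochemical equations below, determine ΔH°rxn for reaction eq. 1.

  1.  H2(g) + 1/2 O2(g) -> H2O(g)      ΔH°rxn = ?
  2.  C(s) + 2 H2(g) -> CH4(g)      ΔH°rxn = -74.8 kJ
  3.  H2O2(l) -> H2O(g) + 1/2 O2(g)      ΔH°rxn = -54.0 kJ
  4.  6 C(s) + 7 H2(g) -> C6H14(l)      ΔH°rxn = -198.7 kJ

eq. 1 as written: contributes x
eq. 2 reversed: +74.8 kJ
eq. 3 as written: -54.0 kJ
eq. 4 as written: -198.7 kJ
-419.7 = (+74.8) + (-54.0) + (-198.7) + x
x = (-419.7 − (-177.9)) / (1) = -241.8 kJ

ΔH°rxn = -241.8 kJ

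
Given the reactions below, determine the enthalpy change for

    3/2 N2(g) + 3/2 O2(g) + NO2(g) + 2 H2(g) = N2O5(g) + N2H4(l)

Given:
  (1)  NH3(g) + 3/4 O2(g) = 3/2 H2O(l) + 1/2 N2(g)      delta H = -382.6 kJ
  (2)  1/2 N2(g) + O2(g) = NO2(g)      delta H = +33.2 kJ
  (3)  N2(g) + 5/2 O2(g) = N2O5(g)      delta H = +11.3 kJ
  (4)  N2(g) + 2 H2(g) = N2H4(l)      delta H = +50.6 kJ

(1): not needed.
(2) reversed: -33.2 kJ
(3) as written: +11.3 kJ
(4) as written: +50.6 kJ
By Hess's law, delta H = (-33.2) + (+11.3) + (+50.6) = 28.7 kJ

delta H = 28.7 kJ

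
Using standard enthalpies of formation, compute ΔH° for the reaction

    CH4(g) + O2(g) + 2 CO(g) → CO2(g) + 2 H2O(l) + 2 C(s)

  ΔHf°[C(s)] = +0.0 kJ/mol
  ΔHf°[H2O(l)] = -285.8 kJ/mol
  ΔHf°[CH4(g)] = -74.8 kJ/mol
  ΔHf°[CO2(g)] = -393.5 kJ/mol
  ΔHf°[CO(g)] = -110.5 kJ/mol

ΔH° = -669.3 kJ/mol

Products: 1·(-393.5) + 2·(-285.8) + 2·(+0.0) = -965.1
Reactants: 1·(-74.8) + 1·(+0.0) + 2·(-110.5) = -295.8
ΔH° = (-965.1) − (-295.8) = -669.3 kJ/mol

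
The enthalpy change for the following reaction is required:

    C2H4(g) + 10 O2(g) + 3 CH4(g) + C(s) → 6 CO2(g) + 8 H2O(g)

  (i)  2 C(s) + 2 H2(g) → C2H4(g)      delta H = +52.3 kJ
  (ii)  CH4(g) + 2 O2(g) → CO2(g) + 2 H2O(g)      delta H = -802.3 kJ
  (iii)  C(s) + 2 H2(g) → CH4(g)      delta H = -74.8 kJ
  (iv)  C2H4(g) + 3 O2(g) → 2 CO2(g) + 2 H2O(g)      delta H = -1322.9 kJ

(i) as written: +52.3 kJ
(ii) × 2: (2)·(-802.3) = -1604.6 kJ
(iii) reversed: +74.8 kJ
(iv) × 2: (2)·(-1322.9) = -2645.8 kJ
Combining the equations, delta H = (1)·(+52.3) + (2)·(-802.3) + (-1)·(-74.8) + (2)·(-1322.9) = -4123.3 kJ

delta H = -4123.3 kJ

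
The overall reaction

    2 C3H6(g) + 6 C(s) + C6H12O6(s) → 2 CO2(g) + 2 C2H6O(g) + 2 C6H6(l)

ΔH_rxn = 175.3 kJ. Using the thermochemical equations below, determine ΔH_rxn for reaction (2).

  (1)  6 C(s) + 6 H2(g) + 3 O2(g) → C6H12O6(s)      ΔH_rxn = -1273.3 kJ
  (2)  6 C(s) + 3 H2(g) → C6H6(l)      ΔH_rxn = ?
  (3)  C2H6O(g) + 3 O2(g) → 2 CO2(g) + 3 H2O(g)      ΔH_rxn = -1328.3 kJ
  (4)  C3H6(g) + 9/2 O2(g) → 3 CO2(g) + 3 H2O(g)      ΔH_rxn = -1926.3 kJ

(1) reversed (reverse to put C6H12O6(s) on the reactant side): +1273.3 kJ
(2) × 2 (scale by 2 for the 2 C6H6(l)): contributes 2·x
(3) reversed and × 2 (reverse to put C2H6O(g) on the product side; ×2 to match 2 C2H6O(g) in the target): (-2)·(-1328.3) = +2656.6 kJ
(4) × 2 (scale by 2 for the 2 C3H6(g)): (2)·(-1926.3) = -3852.6 kJ
+175.3 = (+1273.3) + (+2656.6) + (-3852.6) + 2·x
x = (+175.3 − (+77.3)) / (2) = 49.0 kJ

ΔH_rxn = 49.0 kJ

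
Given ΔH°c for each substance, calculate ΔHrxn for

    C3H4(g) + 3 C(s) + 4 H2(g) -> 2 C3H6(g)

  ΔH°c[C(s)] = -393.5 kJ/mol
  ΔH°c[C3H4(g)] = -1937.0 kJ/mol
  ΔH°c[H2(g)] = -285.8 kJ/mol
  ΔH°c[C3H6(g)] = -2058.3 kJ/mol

Using ΔH = Σ nΔHc°(reactants) − Σ nΔHc°(products):
= [1·(-1937.0) + 3·(-393.5) + 4·(-285.8)] − [2·(-2058.3)]
= -144.1 kJ/mol

ΔHrxn = -144.1 kJ/mol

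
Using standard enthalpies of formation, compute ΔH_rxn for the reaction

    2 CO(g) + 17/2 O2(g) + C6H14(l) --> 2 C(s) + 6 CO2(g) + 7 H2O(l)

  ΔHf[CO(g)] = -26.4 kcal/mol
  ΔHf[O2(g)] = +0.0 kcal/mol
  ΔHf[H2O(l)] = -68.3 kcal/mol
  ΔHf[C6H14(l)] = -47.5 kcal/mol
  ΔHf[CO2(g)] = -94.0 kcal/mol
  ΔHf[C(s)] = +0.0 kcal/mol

ΔH_rxn = -941.8 kcal/mol

Products: 2·(+0.0) + 6·(-94.0) + 7·(-68.3) = -1042.1
Reactants: 2·(-26.4) + 17/2·(+0.0) + 1·(-47.5) = -100.3
ΔH_rxn = (-1042.1) − (-100.3) = -941.8 kcal/mol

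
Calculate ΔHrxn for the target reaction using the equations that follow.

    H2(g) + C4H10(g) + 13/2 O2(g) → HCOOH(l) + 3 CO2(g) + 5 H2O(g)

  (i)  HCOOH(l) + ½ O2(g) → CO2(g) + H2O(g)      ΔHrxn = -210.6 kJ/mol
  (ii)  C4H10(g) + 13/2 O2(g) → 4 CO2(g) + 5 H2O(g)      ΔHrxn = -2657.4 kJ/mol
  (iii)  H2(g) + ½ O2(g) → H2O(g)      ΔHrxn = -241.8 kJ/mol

ΔHrxn = -2688.6 kJ/mol

(i) reversed: +210.6 kJ/mol
(ii) as written: -2657.4 kJ/mol
(iii) as written: -241.8 kJ/mol
Since enthalpy is a state function, ΔHrxn = (-1)·(-210.6) + (1)·(-2657.4) + (1)·(-241.8) = -2688.6 kJ/mol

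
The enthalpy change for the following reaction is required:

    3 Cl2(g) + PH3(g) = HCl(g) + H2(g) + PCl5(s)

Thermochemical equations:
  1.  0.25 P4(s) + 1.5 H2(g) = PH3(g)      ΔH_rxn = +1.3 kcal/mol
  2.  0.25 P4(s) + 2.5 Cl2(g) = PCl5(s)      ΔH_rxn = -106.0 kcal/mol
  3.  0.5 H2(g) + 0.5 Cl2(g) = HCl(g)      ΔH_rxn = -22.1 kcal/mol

ΔH_rxn = -129.4 kcal/mol

eq. 1 reversed: -1.3 kcal/mol
eq. 2 as written: -106.0 kcal/mol
eq. 3 as written: -22.1 kcal/mol
Since enthalpy is a state function, ΔH_rxn = (-1)·(+1.3) + (1)·(-106.0) + (1)·(-22.1) = -129.4 kcal/mol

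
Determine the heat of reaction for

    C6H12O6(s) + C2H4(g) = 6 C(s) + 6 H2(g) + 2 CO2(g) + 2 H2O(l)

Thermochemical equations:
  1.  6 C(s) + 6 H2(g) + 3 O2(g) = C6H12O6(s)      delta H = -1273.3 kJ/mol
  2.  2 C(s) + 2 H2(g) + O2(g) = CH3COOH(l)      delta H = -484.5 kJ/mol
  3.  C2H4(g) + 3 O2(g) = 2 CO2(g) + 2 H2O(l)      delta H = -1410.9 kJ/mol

eq. 1 reversed (C6H12O6(s) must end up as a reactant): +1273.3 kJ/mol
eq. 2: not needed (CH3COOH(l) appears nowhere else).
eq. 3 as written (C2H4(g) already on the reactant side): -1410.9 kJ/mol
delta H = (-1)·(-1273.3) + (1)·(-1410.9) = -137.6 kJ/mol

delta H = -137.6 kJ/mol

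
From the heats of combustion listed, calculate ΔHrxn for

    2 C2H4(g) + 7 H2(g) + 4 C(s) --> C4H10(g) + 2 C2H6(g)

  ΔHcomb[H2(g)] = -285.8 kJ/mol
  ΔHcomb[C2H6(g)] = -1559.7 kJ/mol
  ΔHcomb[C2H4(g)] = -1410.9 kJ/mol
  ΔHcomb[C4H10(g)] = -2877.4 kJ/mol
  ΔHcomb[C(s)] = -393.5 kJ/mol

ΔHrxn = -399.6 kJ/mol

Using ΔH = Σ nΔHc°(reactants) − Σ nΔHc°(products):
= [2·(-1410.9) + 7·(-285.8) + 4·(-393.5)] − [1·(-2877.4) + 2·(-1559.7)]
= -399.6 kJ/mol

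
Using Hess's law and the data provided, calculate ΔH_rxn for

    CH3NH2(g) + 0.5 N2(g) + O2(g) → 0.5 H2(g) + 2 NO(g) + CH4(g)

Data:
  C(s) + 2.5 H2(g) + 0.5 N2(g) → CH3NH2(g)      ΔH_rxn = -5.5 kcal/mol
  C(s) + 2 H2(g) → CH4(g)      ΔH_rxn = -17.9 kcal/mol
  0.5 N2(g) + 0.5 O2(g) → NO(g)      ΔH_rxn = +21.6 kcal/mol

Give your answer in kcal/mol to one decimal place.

ΔH_rxn = 30.8 kcal/mol

equation 1 reversed: +5.5 kcal/mol
equation 2 as written: -17.9 kcal/mol
equation 3 × 2: (2)·(+21.6) = +43.2 kcal/mol
Summing the manipulated equations, ΔH_rxn = (+5.5) + (-17.9) + (+43.2) = 30.8 kcal/mol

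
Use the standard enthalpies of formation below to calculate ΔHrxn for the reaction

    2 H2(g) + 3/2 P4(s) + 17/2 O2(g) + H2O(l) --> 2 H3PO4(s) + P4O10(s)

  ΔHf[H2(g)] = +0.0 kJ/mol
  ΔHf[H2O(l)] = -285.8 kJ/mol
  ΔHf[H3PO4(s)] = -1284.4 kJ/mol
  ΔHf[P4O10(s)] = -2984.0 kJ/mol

ΔHrxn = -5267.0 kJ/mol

ΔH°rxn = Σ nΔHf°(products) − Σ nΔHf°(reactants).
Products: 2·(-1284.4) + 1·(-2984.0) = -5552.8
Reactants: 2·(+0.0) + 3/2·(+0.0) + 17/2·(+0.0) + 1·(-285.8) = -285.8
ΔHrxn = (-5552.8) − (-285.8) = -5267.0 kJ/mol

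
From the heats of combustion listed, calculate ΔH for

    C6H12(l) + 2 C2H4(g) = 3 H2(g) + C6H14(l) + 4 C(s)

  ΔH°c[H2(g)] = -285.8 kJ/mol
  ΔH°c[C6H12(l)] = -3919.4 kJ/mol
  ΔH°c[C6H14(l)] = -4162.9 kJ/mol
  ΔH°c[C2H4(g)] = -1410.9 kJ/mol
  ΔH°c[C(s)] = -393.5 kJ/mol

ΔH = -146.9 kJ/mol

Using ΔH = Σ nΔHc°(reactants) − Σ nΔHc°(products):
= [1·(-3919.4) + 2·(-1410.9)] − [3·(-285.8) + 1·(-4162.9) + 4·(-393.5)]
= -146.9 kJ/mol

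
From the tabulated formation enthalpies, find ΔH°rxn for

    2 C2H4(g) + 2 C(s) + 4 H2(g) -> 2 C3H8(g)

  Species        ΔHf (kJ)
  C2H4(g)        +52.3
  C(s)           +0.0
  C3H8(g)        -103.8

ΔH°rxn = -312.2 kJ

Products: 2·(-103.8) = -207.6
Reactants: 2·(+52.3) + 2·(+0.0) + 4·(+0.0) = +104.6
ΔH°rxn = (-207.6) − (+104.6) = -312.2 kJ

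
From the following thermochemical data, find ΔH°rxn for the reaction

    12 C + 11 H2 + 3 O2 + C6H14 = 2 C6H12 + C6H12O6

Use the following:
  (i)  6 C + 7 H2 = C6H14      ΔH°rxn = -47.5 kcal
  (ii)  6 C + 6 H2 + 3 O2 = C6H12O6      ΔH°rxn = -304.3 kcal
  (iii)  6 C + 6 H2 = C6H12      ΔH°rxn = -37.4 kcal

ΔH°rxn = -331.6 kcal

(i) reversed: +47.5 kcal
(ii) as written: -304.3 kcal
(iii) × 2: (2)·(-37.4) = -74.8 kcal
ΔH°rxn = (-1)·(-47.5) + (1)·(-304.3) + (2)·(-37.4) = -331.6 kcal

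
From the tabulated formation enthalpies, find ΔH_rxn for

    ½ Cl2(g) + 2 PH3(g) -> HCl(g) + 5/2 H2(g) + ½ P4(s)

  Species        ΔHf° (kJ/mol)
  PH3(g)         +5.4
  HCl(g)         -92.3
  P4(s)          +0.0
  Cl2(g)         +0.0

ΔH_rxn = -103.1 kJ/mol

ΔH°rxn = Σ nΔHf°(products) − Σ nΔHf°(reactants).
Products: 1·(-92.3) + 5/2·(+0.0) + 1/2·(+0.0) = -92.3
Reactants: 1/2·(+0.0) + 2·(+5.4) = +10.8
ΔH_rxn = (-92.3) − (+10.8) = -103.1 kJ/mol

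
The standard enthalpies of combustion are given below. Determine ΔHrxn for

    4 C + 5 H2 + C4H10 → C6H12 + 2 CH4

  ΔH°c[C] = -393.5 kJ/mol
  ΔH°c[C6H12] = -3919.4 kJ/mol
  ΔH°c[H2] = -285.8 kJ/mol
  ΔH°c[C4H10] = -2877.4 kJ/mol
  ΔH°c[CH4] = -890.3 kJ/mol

ΔHrxn = -180.4 kJ/mol

With combustion enthalpies, reactants minus products:
= [4·(-393.5) + 5·(-285.8) + 1·(-2877.4)] − [1·(-3919.4) + 2·(-890.3)]
= -180.4 kJ/mol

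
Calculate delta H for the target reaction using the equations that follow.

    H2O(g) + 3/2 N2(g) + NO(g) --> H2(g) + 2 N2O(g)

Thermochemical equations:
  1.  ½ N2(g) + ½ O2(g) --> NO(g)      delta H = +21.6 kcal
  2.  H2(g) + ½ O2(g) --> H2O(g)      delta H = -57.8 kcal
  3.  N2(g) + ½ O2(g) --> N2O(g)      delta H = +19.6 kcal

eq. 1 reversed (NO(g) must end up as a reactant): -21.6 kcal
eq. 2 reversed (H2O(g) must end up as a reactant): +57.8 kcal
eq. 3 × 2 (×2 to match 2 N2O(g) in the target): (2)·(+19.6) = +39.2 kcal
delta H = (-21.6) + (+57.8) + (+39.2) = 75.4 kcal

delta H = 75.4 kcal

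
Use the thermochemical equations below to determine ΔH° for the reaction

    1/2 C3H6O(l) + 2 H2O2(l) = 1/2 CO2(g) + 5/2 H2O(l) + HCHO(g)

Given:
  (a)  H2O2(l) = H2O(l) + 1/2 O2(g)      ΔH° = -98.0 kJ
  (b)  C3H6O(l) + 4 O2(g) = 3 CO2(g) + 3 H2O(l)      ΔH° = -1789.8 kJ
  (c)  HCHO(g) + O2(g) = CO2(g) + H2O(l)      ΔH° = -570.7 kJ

(a) × 2 (×2 to match 2 H2O2(l) in the target): (2)·(-98.0) = -196.0 kJ
(b) × 1/2 (×1/2 to match 1/2 C3H6O(l) in the target): (1/2)·(-1789.8) = -894.9 kJ
(c) reversed (reverse to put HCHO(g) on the product side): +570.7 kJ
ΔH° = (-196.0) + (-894.9) + (+570.7) = -520.2 kJ

ΔH° = -520.2 kJ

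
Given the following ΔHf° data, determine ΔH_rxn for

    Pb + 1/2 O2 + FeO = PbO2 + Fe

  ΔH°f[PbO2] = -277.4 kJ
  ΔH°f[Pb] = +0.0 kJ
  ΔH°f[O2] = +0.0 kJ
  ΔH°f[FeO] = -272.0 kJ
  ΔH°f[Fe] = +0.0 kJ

ΔH_rxn = -5.4 kJ

Products: 1·(-277.4) + 1·(+0.0) = -277.4
Reactants: 1·(+0.0) + 1/2·(+0.0) + 1·(-272.0) = -272.0
ΔH_rxn = (-277.4) − (-272.0) = -5.4 kJ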